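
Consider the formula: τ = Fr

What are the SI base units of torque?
Units of each symbol in τ = Fr:
  F (force): kg·m/s²
  r (lever arm): m

Multiplying the contributions: [kg·m/s²] · [m]
Adding exponents of each base unit: kg: 1, m: 2, s: -2
SI base units of torque: kg·m²/s²

Answer: kg·m²/s²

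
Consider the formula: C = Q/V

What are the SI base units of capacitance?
Units of each symbol in C = Q/V:
  Q (charge, in coulombs): s·A
  V (voltage, in volts): kg·m²/(s³·A)  → in the denominator, contributes s³·A/(kg·m²)

Multiplying the contributions: [s·A] · [s³·A/(kg·m²)]
Adding exponents of each base unit: kg: -1, m: -2, s: 4, A: 2
SI base units of capacitance: s⁴·A²/(kg·m²)

Answer: s⁴·A²/(kg·m²)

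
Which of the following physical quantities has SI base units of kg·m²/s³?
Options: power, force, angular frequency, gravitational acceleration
Checking the SI base units of each option:
  power (P = W/t): kg·m²/s³  ✓ matches
  force (F = ma): kg·m/s²  ✗
  angular frequency (ω = 2πf): 1/s  ✗
  gravitational acceleration (g = GM/r²): m/s²  ✗

Only power has units kg·m²/s³.

Answer: power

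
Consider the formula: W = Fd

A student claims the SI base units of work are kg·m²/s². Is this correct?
Units of each symbol in W = Fd:
  F (force): kg·m/s²
  d (displacement): m

Multiplying the contributions: [kg·m/s²] · [m]
Adding exponents of each base unit: kg: 1, m: 2, s: -2
SI base units of work: kg·m²/s²

The claimed units kg·m²/s² match the derived units, so the claim is correct.

Answer: Yes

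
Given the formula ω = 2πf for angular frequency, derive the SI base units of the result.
Units of each symbol in ω = 2πf:
  f (frequency): 1/s
  The factor 2π is dimensionless.

Multiplying the contributions: [1/s]
Adding exponents of each base unit: s: -1
SI base units of angular frequency: 1/s

Answer: 1/s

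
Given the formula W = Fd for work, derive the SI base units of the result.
Units of each symbol in W = Fd:
  F (force): kg·m/s²
  d (displacement): m

Multiplying the contributions: [kg·m/s²] · [m]
Adding exponents of each base unit: kg: 1, m: 2, s: -2
SI base units of work: kg·m²/s²

Answer: kg·m²/s²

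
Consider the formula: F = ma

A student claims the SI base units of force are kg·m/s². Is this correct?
Units of each symbol in F = ma:
  m (mass): kg
  a (acceleration): m/s²

Multiplying the contributions: [kg] · [m/s²]
Adding exponents of each base unit: kg: 1, m: 1, s: -2
SI base units of force: kg·m/s²

The claimed units kg·m/s² match the derived units, so the claim is correct.

Answer: Yes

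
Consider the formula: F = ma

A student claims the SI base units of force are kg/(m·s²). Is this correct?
Units of each symbol in F = ma:
  m (mass): kg
  a (acceleration): m/s²

Multiplying the contributions: [kg] · [m/s²]
Adding exponents of each base unit: kg: 1, m: 1, s: -2
SI base units of force: kg·m/s²

The claimed units kg/(m·s²) (exponents kg: 1, m: -1, s: -2) do not match the derived units kg·m/s² (exponents kg: 1, m: 1, s: -2), so the claim is incorrect.

Answer: No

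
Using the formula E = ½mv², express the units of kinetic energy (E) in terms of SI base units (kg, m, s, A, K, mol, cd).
Units of each symbol in E = ½mv²:
  m (mass): kg
  v (speed): m/s  → to the power 2, contributes m²/s²
  The factor ½ is dimensionless.

Multiplying the contributions: [kg] · [m²/s²]
Adding exponents of each base unit: kg: 1, m: 2, s: -2
SI base units of kinetic energy: kg·m²/s²

Answer: kg·m²/s²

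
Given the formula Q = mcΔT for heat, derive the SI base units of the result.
Units of each symbol in Q = mcΔT:
  m (mass): kg
  c (specific heat capacity, in J/(kg·K)): m²/(s²·K)
  ΔT (temperature change): K

Multiplying the contributions: [kg] · [m²/(s²·K)] · [K]
Adding exponents of each base unit: kg: 1, m: 2, s: -2
SI base units of heat: kg·m²/s²

Answer: kg·m²/s²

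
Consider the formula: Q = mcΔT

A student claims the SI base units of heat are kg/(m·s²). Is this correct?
Units of each symbol in Q = mcΔT:
  m (mass): kg
  c (specific heat capacity, in J/(kg·K)): m²/(s²·K)
  ΔT (temperature change): K

Multiplying the contributions: [kg] · [m²/(s²·K)] · [K]
Adding exponents of each base unit: kg: 1, m: 2, s: -2
SI base units of heat: kg·m²/s²

The claimed units kg/(m·s²) (exponents kg: 1, m: -1, s: -2) do not match the derived units kg·m²/s² (exponents kg: 1, m: 2, s: -2), so the claim is incorrect.

Answer: No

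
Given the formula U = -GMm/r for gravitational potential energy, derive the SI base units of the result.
Units of each symbol in U = -GMm/r:
  G (gravitational constant): m³/(kg·s²)
  M (mass): kg
  m (mass): kg
  r (distance): m  → in the denominator, contributes 1/m
  The minus sign does not affect the units.

Multiplying the contributions: [m³/(kg·s²)] · [kg] · [kg] · [1/m]
Adding exponents of each base unit: kg: 1, m: 2, s: -2
SI base units of gravitational potential energy: kg·m²/s²

Answer: kg·m²/s²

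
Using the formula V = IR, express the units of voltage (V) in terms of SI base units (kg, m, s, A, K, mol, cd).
Units of each symbol in V = IR:
  I (current): A
  R (resistance, in ohms): kg·m²/(s³·A²)

Multiplying the contributions: [A] · [kg·m²/(s³·A²)]
Adding exponents of each base unit: kg: 1, m: 2, s: -3, A: -1
SI base units of voltage: kg·m²/(s³·A)

Answer: kg·m²/(s³·A)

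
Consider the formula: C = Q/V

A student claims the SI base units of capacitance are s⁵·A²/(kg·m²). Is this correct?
Units of each symbol in C = Q/V:
  Q (charge, in coulombs): s·A
  V (voltage, in volts): kg·m²/(s³·A)  → in the denominator, contributes s³·A/(kg·m²)

Multiplying the contributions: [s·A] · [s³·A/(kg·m²)]
Adding exponents of each base unit: kg: -1, m: -2, s: 4, A: 2
SI base units of capacitance: s⁴·A²/(kg·m²)

The claimed units s⁵·A²/(kg·m²) (exponents kg: -1, m: -2, s: 5, A: 2) do not match the derived units s⁴·A²/(kg·m²) (exponents kg: -1, m: -2, s: 4, A: 2), so the claim is incorrect.

Answer: No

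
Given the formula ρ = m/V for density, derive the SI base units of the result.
Units of each symbol in ρ = m/V:
  m (mass): kg
  V (volume): m³  → in the denominator, contributes 1/m³

Multiplying the contributions: [kg] · [1/m³]
Adding exponents of each base unit: kg: 1, m: -3
SI base units of density: kg/m³

Answer: kg/m³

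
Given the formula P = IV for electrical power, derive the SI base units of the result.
Units of each symbol in P = IV:
  I (current): A
  V (voltage, in volts): kg·m²/(s³·A)

Multiplying the contributions: [A] · [kg·m²/(s³·A)]
Adding exponents of each base unit: kg: 1, m: 2, s: -3
SI base units of electrical power: kg·m²/s³

Answer: kg·m²/s³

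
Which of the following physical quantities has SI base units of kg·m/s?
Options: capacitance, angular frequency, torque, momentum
Checking the SI base units of each option:
  capacitance (C = Q/V): s⁴·A²/(kg·m²)  ✗
  angular frequency (ω = 2πf): 1/s  ✗
  torque (τ = Fr): kg·m²/s²  ✗
  momentum (p = mv): kg·m/s  ✓ matches

Only momentum has units kg·m/s.

Answer: momentum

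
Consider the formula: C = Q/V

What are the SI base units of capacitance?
Units of each symbol in C = Q/V:
  Q (charge, in coulombs): s·A
  V (voltage, in volts): kg·m²/(s³·A)  → in the denominator, contributes s³·A/(kg·m²)

Multiplying the contributions: [s·A] · [s³·A/(kg·m²)]
Adding exponents of each base unit: kg: -1, m: -2, s: 4, A: 2
SI base units of capacitance: s⁴·A²/(kg·m²)

Answer: s⁴·A²/(kg·m²)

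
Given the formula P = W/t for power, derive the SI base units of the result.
Units of each symbol in P = W/t:
  W (work): kg·m²/s²
  t (time): s  → in the denominator, contributes 1/s

Multiplying the contributions: [kg·m²/s²] · [1/s]
Adding exponents of each base unit: kg: 1, m: 2, s: -3
SI base units of power: kg·m²/s³

Answer: kg·m²/s³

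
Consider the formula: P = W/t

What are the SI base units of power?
Units of each symbol in P = W/t:
  W (work): kg·m²/s²
  t (time): s  → in the denominator, contributes 1/s

Multiplying the contributions: [kg·m²/s²] · [1/s]
Adding exponents of each base unit: kg: 1, m: 2, s: -3
SI base units of power: kg·m²/s³

Answer: kg·m²/s³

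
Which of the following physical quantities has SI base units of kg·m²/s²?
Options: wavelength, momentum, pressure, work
Checking the SI base units of each option:
  wavelength (λ = v/f): m  ✗
  momentum (p = mv): kg·m/s  ✗
  pressure (P = F/A): kg/(m·s²)  ✗
  work (W = Fd): kg·m²/s²  ✓ matches

Only work has units kg·m²/s².

Answer: work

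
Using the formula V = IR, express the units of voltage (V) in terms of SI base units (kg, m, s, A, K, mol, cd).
Units of each symbol in V = IR:
  I (current): A
  R (resistance, in ohms): kg·m²/(s³·A²)

Multiplying the contributions: [A] · [kg·m²/(s³·A²)]
Adding exponents of each base unit: kg: 1, m: 2, s: -3, A: -1
SI base units of voltage: kg·m²/(s³·A)

Answer: kg·m²/(s³·A)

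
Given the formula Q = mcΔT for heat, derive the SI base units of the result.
Units of each symbol in Q = mcΔT:
  m (mass): kg
  c (specific heat capacity, in J/(kg·K)): m²/(s²·K)
  ΔT (temperature change): K

Multiplying the contributions: [kg] · [m²/(s²·K)] · [K]
Adding exponents of each base unit: kg: 1, m: 2, s: -2
SI base units of heat: kg·m²/s²

Answer: kg·m²/s²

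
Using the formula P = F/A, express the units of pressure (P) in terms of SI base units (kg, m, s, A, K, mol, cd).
Units of each symbol in P = F/A:
  F (force): kg·m/s²
  A (area): m²  → in the denominator, contributes 1/m²

Multiplying the contributions: [kg·m/s²] · [1/m²]
Adding exponents of each base unit: kg: 1, m: -1, s: -2
SI base units of pressure: kg/(m·s²)

Answer: kg/(m·s²)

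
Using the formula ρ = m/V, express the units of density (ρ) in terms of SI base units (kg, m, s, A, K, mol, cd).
Units of each symbol in ρ = m/V:
  m (mass): kg
  V (volume): m³  → in the denominator, contributes 1/m³

Multiplying the contributions: [kg] · [1/m³]
Adding exponents of each base unit: kg: 1, m: -3
SI base units of density: kg/m³

Answer: kg/m³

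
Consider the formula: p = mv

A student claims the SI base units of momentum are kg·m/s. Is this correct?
Units of each symbol in p = mv:
  m (mass): kg
  v (velocity): m/s

Multiplying the contributions: [kg] · [m/s]
Adding exponents of each base unit: kg: 1, m: 1, s: -1
SI base units of momentum: kg·m/s

The claimed units kg·m/s match the derived units, so the claim is correct.

Answer: Yes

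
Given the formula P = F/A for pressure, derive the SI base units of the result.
Units of each symbol in P = F/A:
  F (force): kg·m/s²
  A (area): m²  → in the denominator, contributes 1/m²

Multiplying the contributions: [kg·m/s²] · [1/m²]
Adding exponents of each base unit: kg: 1, m: -1, s: -2
SI base units of pressure: kg/(m·s²)

Answer: kg/(m·s²)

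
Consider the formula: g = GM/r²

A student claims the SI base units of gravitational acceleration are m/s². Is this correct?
Units of each symbol in g = GM/r²:
  G (gravitational constant): m³/(kg·s²)
  M (mass): kg
  r (distance): m  → to the power 2 in the denominator, contributes 1/m²

Multiplying the contributions: [m³/(kg·s²)] · [kg] · [1/m²]
Adding exponents of each base unit: m: 1, s: -2
SI base units of gravitational acceleration: m/s²

The claimed units m/s² match the derived units, so the claim is correct.

Answer: Yes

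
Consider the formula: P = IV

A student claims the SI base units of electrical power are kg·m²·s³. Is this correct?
Units of each symbol in P = IV:
  I (current): A
  V (voltage, in volts): kg·m²/(s³·A)

Multiplying the contributions: [A] · [kg·m²/(s³·A)]
Adding exponents of each base unit: kg: 1, m: 2, s: -3
SI base units of electrical power: kg·m²/s³

The claimed units kg·m²·s³ (exponents kg: 1, m: 2, s: 3) do not match the derived units kg·m²/s³ (exponents kg: 1, m: 2, s: -3), so the claim is incorrect.

Answer: No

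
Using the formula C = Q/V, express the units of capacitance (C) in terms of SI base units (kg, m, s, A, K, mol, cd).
Units of each symbol in C = Q/V:
  Q (charge, in coulombs): s·A
  V (voltage, in volts): kg·m²/(s³·A)  → in the denominator, contributes s³·A/(kg·m²)

Multiplying the contributions: [s·A] · [s³·A/(kg·m²)]
Adding exponents of each base unit: kg: -1, m: -2, s: 4, A: 2
SI base units of capacitance: s⁴·A²/(kg·m²)

Answer: s⁴·A²/(kg·m²)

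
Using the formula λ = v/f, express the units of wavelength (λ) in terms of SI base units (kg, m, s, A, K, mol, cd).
Units of each symbol in λ = v/f:
  v (wave speed): m/s
  f (frequency): 1/s  → in the denominator, contributes s

Multiplying the contributions: [m/s] · [s]
Adding exponents of each base unit: m: 1
SI base units of wavelength: m

Answer: m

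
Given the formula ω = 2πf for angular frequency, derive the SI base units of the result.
Units of each symbol in ω = 2πf:
  f (frequency): 1/s
  The factor 2π is dimensionless.

Multiplying the contributions: [1/s]
Adding exponents of each base unit: s: -1
SI base units of angular frequency: 1/s

Answer: 1/s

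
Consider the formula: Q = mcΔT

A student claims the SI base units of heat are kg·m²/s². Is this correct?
Units of each symbol in Q = mcΔT:
  m (mass): kg
  c (specific heat capacity, in J/(kg·K)): m²/(s²·K)
  ΔT (temperature change): K

Multiplying the contributions: [kg] · [m²/(s²·K)] · [K]
Adding exponents of each base unit: kg: 1, m: 2, s: -2
SI base units of heat: kg·m²/s²

The claimed units kg·m²/s² match the derived units, so the claim is correct.

Answer: Yes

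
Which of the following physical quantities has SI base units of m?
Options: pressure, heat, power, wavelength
Checking the SI base units of each option:
  pressure (P = F/A): kg/(m·s²)  ✗
  heat (Q = mcΔT): kg·m²/s²  ✗
  power (P = W/t): kg·m²/s³  ✗
  wavelength (λ = v/f): m  ✓ matches

Only wavelength has units m.

Answer: wavelength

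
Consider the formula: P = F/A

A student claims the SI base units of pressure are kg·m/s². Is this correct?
Units of each symbol in P = F/A:
  F (force): kg·m/s²
  A (area): m²  → in the denominator, contributes 1/m²

Multiplying the contributions: [kg·m/s²] · [1/m²]
Adding exponents of each base unit: kg: 1, m: -1, s: -2
SI base units of pressure: kg/(m·s²)

The claimed units kg·m/s² (exponents kg: 1, m: 1, s: -2) do not match the derived units kg/(m·s²) (exponents kg: 1, m: -1, s: -2), so the claim is incorrect.

Answer: No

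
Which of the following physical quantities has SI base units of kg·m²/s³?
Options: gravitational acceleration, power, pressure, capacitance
Checking the SI base units of each option:
  gravitational acceleration (g = GM/r²): m/s²  ✗
  power (P = W/t): kg·m²/s³  ✓ matches
  pressure (P = F/A): kg/(m·s²)  ✗
  capacitance (C = Q/V): s⁴·A²/(kg·m²)  ✗

Only power has units kg·m²/s³.

Answer: power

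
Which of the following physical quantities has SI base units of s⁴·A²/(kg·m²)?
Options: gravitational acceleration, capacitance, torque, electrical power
Checking the SI base units of each option:
  gravitational acceleration (g = GM/r²): m/s²  ✗
  capacitance (C = Q/V): s⁴·A²/(kg·m²)  ✓ matches
  torque (τ = Fr): kg·m²/s²  ✗
  electrical power (P = IV): kg·m²/s³  ✗

Only capacitance has units s⁴·A²/(kg·m²).

Answer: capacitance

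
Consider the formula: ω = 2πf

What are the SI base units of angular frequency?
Units of each symbol in ω = 2πf:
  f (frequency): 1/s
  The factor 2π is dimensionless.

Multiplying the contributions: [1/s]
Adding exponents of each base unit: s: -1
SI base units of angular frequency: 1/s

Answer: 1/s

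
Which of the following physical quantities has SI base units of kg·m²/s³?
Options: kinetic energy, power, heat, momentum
Checking the SI base units of each option:
  kinetic energy (E = ½mv²): kg·m²/s²  ✗
  power (P = W/t): kg·m²/s³  ✓ matches
  heat (Q = mcΔT): kg·m²/s²  ✗
  momentum (p = mv): kg·m/s  ✗

Only power has units kg·m²/s³.

Answer: power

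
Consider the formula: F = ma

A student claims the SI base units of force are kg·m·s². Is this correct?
Units of each symbol in F = ma:
  m (mass): kg
  a (acceleration): m/s²

Multiplying the contributions: [kg] · [m/s²]
Adding exponents of each base unit: kg: 1, m: 1, s: -2
SI base units of force: kg·m/s²

The claimed units kg·m·s² (exponents kg: 1, m: 1, s: 2) do not match the derived units kg·m/s² (exponents kg: 1, m: 1, s: -2), so the claim is incorrect.

Answer: No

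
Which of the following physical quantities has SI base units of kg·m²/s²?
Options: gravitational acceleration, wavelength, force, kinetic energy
Checking the SI base units of each option:
  gravitational acceleration (g = GM/r²): m/s²  ✗
  wavelength (λ = v/f): m  ✗
  force (F = ma): kg·m/s²  ✗
  kinetic energy (E = ½mv²): kg·m²/s²  ✓ matches

Only kinetic energy has units kg·m²/s².

Answer: kinetic energy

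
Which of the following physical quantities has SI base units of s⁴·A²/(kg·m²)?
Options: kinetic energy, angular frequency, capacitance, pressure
Checking the SI base units of each option:
  kinetic energy (E = ½mv²): kg·m²/s²  ✗
  angular frequency (ω = 2πf): 1/s  ✗
  capacitance (C = Q/V): s⁴·A²/(kg·m²)  ✓ matches
  pressure (P = F/A): kg/(m·s²)  ✗

Only capacitance has units s⁴·A²/(kg·m²).

Answer: capacitance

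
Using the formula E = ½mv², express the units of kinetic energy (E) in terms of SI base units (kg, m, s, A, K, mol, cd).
Units of each symbol in E = ½mv²:
  m (mass): kg
  v (speed): m/s  → to the power 2, contributes m²/s²
  The factor ½ is dimensionless.

Multiplying the contributions: [kg] · [m²/s²]
Adding exponents of each base unit: kg: 1, m: 2, s: -2
SI base units of kinetic energy: kg·m²/s²

Answer: kg·m²/s²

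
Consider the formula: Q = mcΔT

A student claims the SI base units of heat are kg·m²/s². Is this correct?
Units of each symbol in Q = mcΔT:
  m (mass): kg
  c (specific heat capacity, in J/(kg·K)): m²/(s²·K)
  ΔT (temperature change): K

Multiplying the contributions: [kg] · [m²/(s²·K)] · [K]
Adding exponents of each base unit: kg: 1, m: 2, s: -2
SI base units of heat: kg·m²/s²

The claimed units kg·m²/s² match the derived units, so the claim is correct.

Answer: Yes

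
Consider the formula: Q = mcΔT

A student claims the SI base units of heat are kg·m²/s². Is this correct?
Units of each symbol in Q = mcΔT:
  m (mass): kg
  c (specific heat capacity, in J/(kg·K)): m²/(s²·K)
  ΔT (temperature change): K

Multiplying the contributions: [kg] · [m²/(s²·K)] · [K]
Adding exponents of each base unit: kg: 1, m: 2, s: -2
SI base units of heat: kg·m²/s²

The claimed units kg·m²/s² match the derived units, so the claim is correct.

Answer: Yes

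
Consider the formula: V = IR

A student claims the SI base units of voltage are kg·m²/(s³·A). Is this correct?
Units of each symbol in V = IR:
  I (current): A
  R (resistance, in ohms): kg·m²/(s³·A²)

Multiplying the contributions: [A] · [kg·m²/(s³·A²)]
Adding exponents of each base unit: kg: 1, m: 2, s: -3, A: -1
SI base units of voltage: kg·m²/(s³·A)

The claimed units kg·m²/(s³·A) match the derived units, so the claim is correct.

Answer: Yes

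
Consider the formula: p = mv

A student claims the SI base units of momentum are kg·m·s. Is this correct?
Units of each symbol in p = mv:
  m (mass): kg
  v (velocity): m/s

Multiplying the contributions: [kg] · [m/s]
Adding exponents of each base unit: kg: 1, m: 1, s: -1
SI base units of momentum: kg·m/s

The claimed units kg·m·s (exponents kg: 1, m: 1, s: 1) do not match the derived units kg·m/s (exponents kg: 1, m: 1, s: -1), so the claim is incorrect.

Answer: No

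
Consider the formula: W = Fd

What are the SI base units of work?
Units of each symbol in W = Fd:
  F (force): kg·m/s²
  d (displacement): m

Multiplying the contributions: [kg·m/s²] · [m]
Adding exponents of each base unit: kg: 1, m: 2, s: -2
SI base units of work: kg·m²/s²

Answer: kg·m²/s²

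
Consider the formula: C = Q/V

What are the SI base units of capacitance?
Units of each symbol in C = Q/V:
  Q (charge, in coulombs): s·A
  V (voltage, in volts): kg·m²/(s³·A)  → in the denominator, contributes s³·A/(kg·m²)

Multiplying the contributions: [s·A] · [s³·A/(kg·m²)]
Adding exponents of each base unit: kg: -1, m: -2, s: 4, A: 2
SI base units of capacitance: s⁴·A²/(kg·m²)

Answer: s⁴·A²/(kg·m²)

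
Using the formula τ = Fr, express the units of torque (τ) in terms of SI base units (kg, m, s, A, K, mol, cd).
Units of each symbol in τ = Fr:
  F (force): kg·m/s²
  r (lever arm): m

Multiplying the contributions: [kg·m/s²] · [m]
Adding exponents of each base unit: kg: 1, m: 2, s: -2
SI base units of torque: kg·m²/s²

Answer: kg·m²/s²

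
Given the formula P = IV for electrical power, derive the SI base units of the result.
Units of each symbol in P = IV:
  I (current): A
  V (voltage, in volts): kg·m²/(s³·A)

Multiplying the contributions: [A] · [kg·m²/(s³·A)]
Adding exponents of each base unit: kg: 1, m: 2, s: -3
SI base units of electrical power: kg·m²/s³

Answer: kg·m²/s³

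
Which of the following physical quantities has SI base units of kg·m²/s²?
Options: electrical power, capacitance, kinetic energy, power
Checking the SI base units of each option:
  electrical power (P = IV): kg·m²/s³  ✗
  capacitance (C = Q/V): s⁴·A²/(kg·m²)  ✗
  kinetic energy (E = ½mv²): kg·m²/s²  ✓ matches
  power (P = W/t): kg·m²/s³  ✗

Only kinetic energy has units kg·m²/s².

Answer: kinetic energy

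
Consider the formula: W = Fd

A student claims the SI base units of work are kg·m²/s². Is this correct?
Units of each symbol in W = Fd:
  F (force): kg·m/s²
  d (displacement): m

Multiplying the contributions: [kg·m/s²] · [m]
Adding exponents of each base unit: kg: 1, m: 2, s: -2
SI base units of work: kg·m²/s²

The claimed units kg·m²/s² match the derived units, so the claim is correct.

Answer: Yes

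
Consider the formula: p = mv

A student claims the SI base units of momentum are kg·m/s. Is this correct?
Units of each symbol in p = mv:
  m (mass): kg
  v (velocity): m/s

Multiplying the contributions: [kg] · [m/s]
Adding exponents of each base unit: kg: 1, m: 1, s: -1
SI base units of momentum: kg·m/s

The claimed units kg·m/s match the derived units, so the claim is correct.

Answer: Yes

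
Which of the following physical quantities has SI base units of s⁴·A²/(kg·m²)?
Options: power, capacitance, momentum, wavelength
Checking the SI base units of each option:
  power (P = W/t): kg·m²/s³  ✗
  capacitance (C = Q/V): s⁴·A²/(kg·m²)  ✓ matches
  momentum (p = mv): kg·m/s  ✗
  wavelength (λ = v/f): m  ✗

Only capacitance has units s⁴·A²/(kg·m²).

Answer: capacitance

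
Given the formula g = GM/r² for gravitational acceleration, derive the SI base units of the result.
Units of each symbol in g = GM/r²:
  G (gravitational constant): m³/(kg·s²)
  M (mass): kg
  r (distance): m  → to the power 2 in the denominator, contributes 1/m²

Multiplying the contributions: [m³/(kg·s²)] · [kg] · [1/m²]
Adding exponents of each base unit: m: 1, s: -2
SI base units of gravitational acceleration: m/s²

Answer: m/s²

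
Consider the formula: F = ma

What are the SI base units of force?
Units of each symbol in F = ma:
  m (mass): kg
  a (acceleration): m/s²

Multiplying the contributions: [kg] · [m/s²]
Adding exponents of each base unit: kg: 1, m: 1, s: -2
SI base units of force: kg·m/s²

Answer: kg·m/s²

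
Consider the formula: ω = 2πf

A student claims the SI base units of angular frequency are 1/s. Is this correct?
Units of each symbol in ω = 2πf:
  f (frequency): 1/s
  The factor 2π is dimensionless.

Multiplying the contributions: [1/s]
Adding exponents of each base unit: s: -1
SI base units of angular frequency: 1/s

The claimed units 1/s match the derived units, so the claim is correct.

Answer: Yes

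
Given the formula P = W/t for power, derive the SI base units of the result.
Units of each symbol in P = W/t:
  W (work): kg·m²/s²
  t (time): s  → in the denominator, contributes 1/s

Multiplying the contributions: [kg·m²/s²] · [1/s]
Adding exponents of each base unit: kg: 1, m: 2, s: -3
SI base units of power: kg·m²/s³

Answer: kg·m²/s³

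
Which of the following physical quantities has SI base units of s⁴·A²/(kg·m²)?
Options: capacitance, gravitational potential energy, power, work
Checking the SI base units of each option:
  capacitance (C = Q/V): s⁴·A²/(kg·m²)  ✓ matches
  gravitational potential energy (U = -GMm/r): kg·m²/s²  ✗
  power (P = W/t): kg·m²/s³  ✗
  work (W = Fd): kg·m²/s²  ✗

Only capacitance has units s⁴·A²/(kg·m²).

Answer: capacitance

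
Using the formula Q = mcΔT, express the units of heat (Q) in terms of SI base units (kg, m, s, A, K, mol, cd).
Units of each symbol in Q = mcΔT:
  m (mass): kg
  c (specific heat capacity, in J/(kg·K)): m²/(s²·K)
  ΔT (temperature change): K

Multiplying the contributions: [kg] · [m²/(s²·K)] · [K]
Adding exponents of each base unit: kg: 1, m: 2, s: -2
SI base units of heat: kg·m²/s²

Answer: kg·m²/s²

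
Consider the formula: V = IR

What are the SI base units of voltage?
Units of each symbol in V = IR:
  I (current): A
  R (resistance, in ohms): kg·m²/(s³·A²)

Multiplying the contributions: [A] · [kg·m²/(s³·A²)]
Adding exponents of each base unit: kg: 1, m: 2, s: -3, A: -1
SI base units of voltage: kg·m²/(s³·A)

Answer: kg·m²/(s³·A)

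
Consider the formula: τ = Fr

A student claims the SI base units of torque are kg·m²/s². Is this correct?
Units of each symbol in τ = Fr:
  F (force): kg·m/s²
  r (lever arm): m

Multiplying the contributions: [kg·m/s²] · [m]
Adding exponents of each base unit: kg: 1, m: 2, s: -2
SI base units of torque: kg·m²/s²

The claimed units kg·m²/s² match the derived units, so the claim is correct.

Answer: Yes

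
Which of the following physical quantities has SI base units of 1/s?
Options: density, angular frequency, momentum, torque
Checking the SI base units of each option:
  density (ρ = m/V): kg/m³  ✗
  angular frequency (ω = 2πf): 1/s  ✓ matches
  momentum (p = mv): kg·m/s  ✗
  torque (τ = Fr): kg·m²/s²  ✗

Only angular frequency has units 1/s.

Answer: angular frequency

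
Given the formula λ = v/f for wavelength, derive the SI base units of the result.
Units of each symbol in λ = v/f:
  v (wave speed): m/s
  f (frequency): 1/s  → in the denominator, contributes s

Multiplying the contributions: [m/s] · [s]
Adding exponents of each base unit: m: 1
SI base units of wavelength: m

Answer: m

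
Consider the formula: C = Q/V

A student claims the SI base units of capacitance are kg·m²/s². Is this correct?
Units of each symbol in C = Q/V:
  Q (charge, in coulombs): s·A
  V (voltage, in volts): kg·m²/(s³·A)  → in the denominator, contributes s³·A/(kg·m²)

Multiplying the contributions: [s·A] · [s³·A/(kg·m²)]
Adding exponents of each base unit: kg: -1, m: -2, s: 4, A: 2
SI base units of capacitance: s⁴·A²/(kg·m²)

The claimed units kg·m²/s² (exponents kg: 1, m: 2, s: -2) do not match the derived units s⁴·A²/(kg·m²) (exponents kg: -1, m: -2, s: 4, A: 2), so the claim is incorrect.

Answer: No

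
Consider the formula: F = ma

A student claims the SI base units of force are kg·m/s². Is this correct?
Units of each symbol in F = ma:
  m (mass): kg
  a (acceleration): m/s²

Multiplying the contributions: [kg] · [m/s²]
Adding exponents of each base unit: kg: 1, m: 1, s: -2
SI base units of force: kg·m/s²

The claimed units kg·m/s² match the derived units, so the claim is correct.

Answer: Yes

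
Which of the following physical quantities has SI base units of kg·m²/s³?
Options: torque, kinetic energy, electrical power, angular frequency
Checking the SI base units of each option:
  torque (τ = Fr): kg·m²/s²  ✗
  kinetic energy (E = ½mv²): kg·m²/s²  ✗
  electrical power (P = IV): kg·m²/s³  ✓ matches
  angular frequency (ω = 2πf): 1/s  ✗

Only electrical power has units kg·m²/s³.

Answer: electrical power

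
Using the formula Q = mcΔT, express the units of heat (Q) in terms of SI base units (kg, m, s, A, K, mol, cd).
Units of each symbol in Q = mcΔT:
  m (mass): kg
  c (specific heat capacity, in J/(kg·K)): m²/(s²·K)
  ΔT (temperature change): K

Multiplying the contributions: [kg] · [m²/(s²·K)] · [K]
Adding exponents of each base unit: kg: 1, m: 2, s: -2
SI base units of heat: kg·m²/s²

Answer: kg·m²/s²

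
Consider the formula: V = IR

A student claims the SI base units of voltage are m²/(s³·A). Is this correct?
Units of each symbol in V = IR:
  I (current): A
  R (resistance, in ohms): kg·m²/(s³·A²)

Multiplying the contributions: [A] · [kg·m²/(s³·A²)]
Adding exponents of each base unit: kg: 1, m: 2, s: -3, A: -1
SI base units of voltage: kg·m²/(s³·A)

The claimed units m²/(s³·A) (exponents m: 2, s: -3, A: -1) do not match the derived units kg·m²/(s³·A) (exponents kg: 1, m: 2, s: -3, A: -1), so the claim is incorrect.

Answer: No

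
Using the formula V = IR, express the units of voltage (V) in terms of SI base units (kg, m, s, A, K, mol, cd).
Units of each symbol in V = IR:
  I (current): A
  R (resistance, in ohms): kg·m²/(s³·A²)

Multiplying the contributions: [A] · [kg·m²/(s³·A²)]
Adding exponents of each base unit: kg: 1, m: 2, s: -3, A: -1
SI base units of voltage: kg·m²/(s³·A)

Answer: kg·m²/(s³·A)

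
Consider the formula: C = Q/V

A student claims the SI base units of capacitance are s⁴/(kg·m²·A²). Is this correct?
Units of each symbol in C = Q/V:
  Q (charge, in coulombs): s·A
  V (voltage, in volts): kg·m²/(s³·A)  → in the denominator, contributes s³·A/(kg·m²)

Multiplying the contributions: [s·A] · [s³·A/(kg·m²)]
Adding exponents of each base unit: kg: -1, m: -2, s: 4, A: 2
SI base units of capacitance: s⁴·A²/(kg·m²)

The claimed units s⁴/(kg·m²·A²) (exponents kg: -1, m: -2, s: 4, A: -2) do not match the derived units s⁴·A²/(kg·m²) (exponents kg: -1, m: -2, s: 4, A: 2), so the claim is incorrect.

Answer: No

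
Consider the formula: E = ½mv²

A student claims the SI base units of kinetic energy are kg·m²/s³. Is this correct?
Units of each symbol in E = ½mv²:
  m (mass): kg
  v (speed): m/s  → to the power 2, contributes m²/s²
  The factor ½ is dimensionless.

Multiplying the contributions: [kg] · [m²/s²]
Adding exponents of each base unit: kg: 1, m: 2, s: -2
SI base units of kinetic energy: kg·m²/s²

The claimed units kg·m²/s³ (exponents kg: 1, m: 2, s: -3) do not match the derived units kg·m²/s² (exponents kg: 1, m: 2, s: -2), so the claim is incorrect.

Answer: No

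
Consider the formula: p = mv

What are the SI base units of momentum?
Units of each symbol in p = mv:
  m (mass): kg
  v (velocity): m/s

Multiplying the contributions: [kg] · [m/s]
Adding exponents of each base unit: kg: 1, m: 1, s: -1
SI base units of momentum: kg·m/s

Answer: kg·m/s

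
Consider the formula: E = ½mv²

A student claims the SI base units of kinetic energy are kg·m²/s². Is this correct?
Units of each symbol in E = ½mv²:
  m (mass): kg
  v (speed): m/s  → to the power 2, contributes m²/s²
  The factor ½ is dimensionless.

Multiplying the contributions: [kg] · [m²/s²]
Adding exponents of each base unit: kg: 1, m: 2, s: -2
SI base units of kinetic energy: kg·m²/s²

The claimed units kg·m²/s² match the derived units, so the claim is correct.

Answer: Yes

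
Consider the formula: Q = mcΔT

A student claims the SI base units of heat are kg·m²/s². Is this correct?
Units of each symbol in Q = mcΔT:
  m (mass): kg
  c (specific heat capacity, in J/(kg·K)): m²/(s²·K)
  ΔT (temperature change): K

Multiplying the contributions: [kg] · [m²/(s²·K)] · [K]
Adding exponents of each base unit: kg: 1, m: 2, s: -2
SI base units of heat: kg·m²/s²

The claimed units kg·m²/s² match the derived units, so the claim is correct.

Answer: Yes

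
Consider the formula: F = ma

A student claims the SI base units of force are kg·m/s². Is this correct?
Units of each symbol in F = ma:
  m (mass): kg
  a (acceleration): m/s²

Multiplying the contributions: [kg] · [m/s²]
Adding exponents of each base unit: kg: 1, m: 1, s: -2
SI base units of force: kg·m/s²

The claimed units kg·m/s² match the derived units, so the claim is correct.

Answer: Yes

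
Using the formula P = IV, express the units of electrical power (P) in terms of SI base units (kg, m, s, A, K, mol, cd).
Units of each symbol in P = IV:
  I (current): A
  V (voltage, in volts): kg·m²/(s³·A)

Multiplying the contributions: [A] · [kg·m²/(s³·A)]
Adding exponents of each base unit: kg: 1, m: 2, s: -3
SI base units of electrical power: kg·m²/s³

Answer: kg·m²/s³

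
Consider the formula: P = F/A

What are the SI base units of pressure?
Units of each symbol in P = F/A:
  F (force): kg·m/s²
  A (area): m²  → in the denominator, contributes 1/m²

Multiplying the contributions: [kg·m/s²] · [1/m²]
Adding exponents of each base unit: kg: 1, m: -1, s: -2
SI base units of pressure: kg/(m·s²)

Answer: kg/(m·s²)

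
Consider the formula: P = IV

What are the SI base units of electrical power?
Units of each symbol in P = IV:
  I (current): A
  V (voltage, in volts): kg·m²/(s³·A)

Multiplying the contributions: [A] · [kg·m²/(s³·A)]
Adding exponents of each base unit: kg: 1, m: 2, s: -3
SI base units of electrical power: kg·m²/s³

Answer: kg·m²/s³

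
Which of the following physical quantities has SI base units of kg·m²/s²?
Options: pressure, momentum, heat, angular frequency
Checking the SI base units of each option:
  pressure (P = F/A): kg/(m·s²)  ✗
  momentum (p = mv): kg·m/s  ✗
  heat (Q = mcΔT): kg·m²/s²  ✓ matches
  angular frequency (ω = 2πf): 1/s  ✗

Only heat has units kg·m²/s².

Answer: heat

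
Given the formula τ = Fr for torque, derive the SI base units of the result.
Units of each symbol in τ = Fr:
  F (force): kg·m/s²
  r (lever arm): m

Multiplying the contributions: [kg·m/s²] · [m]
Adding exponents of each base unit: kg: 1, m: 2, s: -2
SI base units of torque: kg·m²/s²

Answer: kg·m²/s²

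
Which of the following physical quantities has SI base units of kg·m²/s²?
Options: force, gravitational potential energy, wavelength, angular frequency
Checking the SI base units of each option:
  force (F = ma): kg·m/s²  ✗
  gravitational potential energy (U = -GMm/r): kg·m²/s²  ✓ matches
  wavelength (λ = v/f): m  ✗
  angular frequency (ω = 2πf): 1/s  ✗

Only gravitational potential energy has units kg·m²/s².

Answer: gravitational potential energy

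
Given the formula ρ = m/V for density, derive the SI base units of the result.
Units of each symbol in ρ = m/V:
  m (mass): kg
  V (volume): m³  → in the denominator, contributes 1/m³

Multiplying the contributions: [kg] · [1/m³]
Adding exponents of each base unit: kg: 1, m: -3
SI base units of density: kg/m³

Answer: kg/m³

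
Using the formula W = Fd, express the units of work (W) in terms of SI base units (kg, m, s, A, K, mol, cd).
Units of each symbol in W = Fd:
  F (force): kg·m/s²
  d (displacement): m

Multiplying the contributions: [kg·m/s²] · [m]
Adding exponents of each base unit: kg: 1, m: 2, s: -2
SI base units of work: kg·m²/s²

Answer: kg·m²/s²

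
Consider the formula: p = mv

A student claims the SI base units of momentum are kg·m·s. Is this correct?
Units of each symbol in p = mv:
  m (mass): kg
  v (velocity): m/s

Multiplying the contributions: [kg] · [m/s]
Adding exponents of each base unit: kg: 1, m: 1, s: -1
SI base units of momentum: kg·m/s

The claimed units kg·m·s (exponents kg: 1, m: 1, s: 1) do not match the derived units kg·m/s (exponents kg: 1, m: 1, s: -1), so the claim is incorrect.

Answer: No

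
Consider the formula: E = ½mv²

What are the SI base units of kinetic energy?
Units of each symbol in E = ½mv²:
  m (mass): kg
  v (speed): m/s  → to the power 2, contributes m²/s²
  The factor ½ is dimensionless.

Multiplying the contributions: [kg] · [m²/s²]
Adding exponents of each base unit: kg: 1, m: 2, s: -2
SI base units of kinetic energy: kg·m²/s²

Answer: kg·m²/s²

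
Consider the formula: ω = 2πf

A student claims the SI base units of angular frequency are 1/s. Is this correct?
Units of each symbol in ω = 2πf:
  f (frequency): 1/s
  The factor 2π is dimensionless.

Multiplying the contributions: [1/s]
Adding exponents of each base unit: s: -1
SI base units of angular frequency: 1/s

The claimed units 1/s match the derived units, so the claim is correct.

Answer: Yes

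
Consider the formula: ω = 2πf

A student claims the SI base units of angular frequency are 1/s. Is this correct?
Units of each symbol in ω = 2πf:
  f (frequency): 1/s
  The factor 2π is dimensionless.

Multiplying the contributions: [1/s]
Adding exponents of each base unit: s: -1
SI base units of angular frequency: 1/s

The claimed units 1/s match the derived units, so the claim is correct.

Answer: Yes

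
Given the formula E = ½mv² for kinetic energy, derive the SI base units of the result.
Units of each symbol in E = ½mv²:
  m (mass): kg
  v (speed): m/s  → to the power 2, contributes m²/s²
  The factor ½ is dimensionless.

Multiplying the contributions: [kg] · [m²/s²]
Adding exponents of each base unit: kg: 1, m: 2, s: -2
SI base units of kinetic energy: kg·m²/s²

Answer: kg·m²/s²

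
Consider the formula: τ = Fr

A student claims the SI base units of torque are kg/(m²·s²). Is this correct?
Units of each symbol in τ = Fr:
  F (force): kg·m/s²
  r (lever arm): m

Multiplying the contributions: [kg·m/s²] · [m]
Adding exponents of each base unit: kg: 1, m: 2, s: -2
SI base units of torque: kg·m²/s²

The claimed units kg/(m²·s²) (exponents kg: 1, m: -2, s: -2) do not match the derived units kg·m²/s² (exponents kg: 1, m: 2, s: -2), so the claim is incorrect.

Answer: No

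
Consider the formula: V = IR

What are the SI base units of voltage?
Units of each symbol in V = IR:
  I (current): A
  R (resistance, in ohms): kg·m²/(s³·A²)

Multiplying the contributions: [A] · [kg·m²/(s³·A²)]
Adding exponents of each base unit: kg: 1, m: 2, s: -3, A: -1
SI base units of voltage: kg·m²/(s³·A)

Answer: kg·m²/(s³·A)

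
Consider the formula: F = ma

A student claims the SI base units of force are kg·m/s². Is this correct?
Units of each symbol in F = ma:
  m (mass): kg
  a (acceleration): m/s²

Multiplying the contributions: [kg] · [m/s²]
Adding exponents of each base unit: kg: 1, m: 1, s: -2
SI base units of force: kg·m/s²

The claimed units kg·m/s² match the derived units, so the claim is correct.

Answer: Yes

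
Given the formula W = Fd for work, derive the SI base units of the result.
Units of each symbol in W = Fd:
  F (force): kg·m/s²
  d (displacement): m

Multiplying the contributions: [kg·m/s²] · [m]
Adding exponents of each base unit: kg: 1, m: 2, s: -2
SI base units of work: kg·m²/s²

Answer: kg·m²/s²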